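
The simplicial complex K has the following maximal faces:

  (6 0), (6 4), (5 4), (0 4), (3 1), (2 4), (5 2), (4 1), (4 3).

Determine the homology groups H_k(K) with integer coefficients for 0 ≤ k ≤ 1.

H_0 = Z,  H_1 = Z^3.

Order the vertices as 0 < 1 < 2 < 3 < 4 < 5 < 6. Listing each simplex with vertices in this order, K has dimension 1 with simplices:

  0-simplices (7): [0], [1], [2], [3], [4], [5], [6]
  1-simplices (9): [0,4], [0,6], [1,3], [1,4], [2,4], [2,5], [3,4], [4,5], [4,6]

so the chain groups are C_0 ≅ Z^7, C_1 ≅ Z^9.

Boundary ∂_1: C_1 → C_0 sends each edge [p,q] (with p < q) to q − p.
The resulting 7×9 matrix has rank 6, and its Smith normal form has invariant factors (1,1,1,1,1,1).

Now H_k = ker ∂_k / im ∂_{k+1}, so:

  H_0: rank C_0 − rank ∂_1 = 7 − 6 = 1, and the invariant factors of ∂_1 are all 1, so H_0 = Z.
  H_1: rank ker ∂_1 − rank ∂_2 = (9 − 6) − 0 = 3, and there is no ∂_2, so H_1 = Z^3.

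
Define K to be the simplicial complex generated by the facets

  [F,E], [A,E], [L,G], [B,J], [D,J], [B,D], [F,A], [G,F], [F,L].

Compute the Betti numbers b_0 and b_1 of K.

Fix the vertex order A < B < D < E < F < G < J < L and write every simplex with vertices in increasing order. Then dim K = 1 and the simplices of K are:

  0-simplices (8): A, B, D, E, F, G, J, L
  1-simplices (9): AE, AF, BD, BJ, DJ, EF, FG, FL, GL

Hence C_0 ≅ Z^8, C_1 ≅ Z^9.

The boundary map ∂_1: C_1 → C_0 maps an edge to its endpoints' difference, ∂[p,q] = q − p. For instance
  ∂EF = F − E.
The 8×9 boundary matrix has rank 6 and Smith normal form diag(1,1,1,1,1,1).

From H_k ≅ ker(∂_k) / im(∂_{k+1}) we obtain:

  H_0: rank C_0 − rank ∂_1 = 8 − 6 = 2, and the invariant factors of ∂_1 are all 1, so H_0 = Z^2.
  H_1: rank ker ∂_1 − rank ∂_2 = (9 − 6) − 0 = 3, and there is no ∂_2, so H_1 = Z^3.

Hence the Betti numbers are b_0 = 2, b_1 = 3.

b_0 = 2, b_1 = 3.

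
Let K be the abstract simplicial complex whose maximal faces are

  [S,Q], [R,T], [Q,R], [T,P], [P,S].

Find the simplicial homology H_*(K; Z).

Take the total order P < Q < R < S < T on the vertex set. Then K (dimension 1) consists of the simplices:

  0-simplices (5): P, Q, R, S, T
  1-simplices (5): PS, PT, QR, QS, RT

Hence C_0 ≅ Z^5, C_1 ≅ Z^5.

∂_1: C_1 → C_0 is given by ∂[p,q] = [q] − [p].
The resulting 5×5 matrix has rank 4, and its Smith normal form has invariant factors (1,1,1,1).

Reading off H_k = ker ∂_k / im ∂_{k+1}:

  H_0: rank C_0 − rank ∂_1 = 5 − 4 = 1, and the invariant factors of ∂_1 are all 1, so H_0 ≅ Z.
  H_1: rank ker ∂_1 − rank ∂_2 = (5 − 4) − 0 = 1, and there is no ∂_2, so H_1 ≅ Z.

As a check, the Euler characteristic is 5 − 5 = 0, which agrees with 1 − 1 = 0.
(K is a triangulation of the circle S^1.)

H_0 = Z,  H_1 = Z.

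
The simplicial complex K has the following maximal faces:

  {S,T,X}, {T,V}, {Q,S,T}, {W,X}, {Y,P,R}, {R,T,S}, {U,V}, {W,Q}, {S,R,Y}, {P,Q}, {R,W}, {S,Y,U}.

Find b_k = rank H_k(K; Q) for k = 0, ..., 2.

b_0 = 1, b_1 = 4, b_2 = 0.

K has 10 vertices, 19 edges, 6 triangles.
rank ∂_0 = 0, rank ∂_1 = 9 ⇒ b_0 = 10 − 0 − 9 = 1; all invariant factors of ∂_1 are 1 so no torsion. So H_0 = Z.
rank ∂_1 = 9, rank ∂_2 = 6 ⇒ b_1 = 19 − 9 − 6 = 4; all invariant factors of ∂_2 are 1 so no torsion. So H_1 = Z^4.
rank ∂_2 = 6, rank ∂_3 = 0 ⇒ b_2 = 6 − 6 − 0 = 0. So H_2 = 0.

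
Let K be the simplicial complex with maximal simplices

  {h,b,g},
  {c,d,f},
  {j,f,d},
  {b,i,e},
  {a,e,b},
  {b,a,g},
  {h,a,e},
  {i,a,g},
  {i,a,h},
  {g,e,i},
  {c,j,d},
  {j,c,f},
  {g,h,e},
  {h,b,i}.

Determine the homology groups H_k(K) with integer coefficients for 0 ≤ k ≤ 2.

K has 10 vertices, 21 edges, 14 triangles.
rank ∂_0 = 0, rank ∂_1 = 8 ⇒ b_0 = 10 − 0 − 8 = 2; all invariant factors of ∂_1 are 1 so no torsion. So H_0 = Z^2.
rank ∂_1 = 8, rank ∂_2 = 13 ⇒ b_1 = 21 − 8 − 13 = 0; ∂_2 has invariant factor(s) [2] giving torsion. So H_1 = Z_2.
rank ∂_2 = 13, rank ∂_3 = 0 ⇒ b_2 = 14 − 13 − 0 = 1. So H_2 = Z.

H_0 ≅ Z^2,  H_1 ≅ Z_2,  H_2 ≅ Z.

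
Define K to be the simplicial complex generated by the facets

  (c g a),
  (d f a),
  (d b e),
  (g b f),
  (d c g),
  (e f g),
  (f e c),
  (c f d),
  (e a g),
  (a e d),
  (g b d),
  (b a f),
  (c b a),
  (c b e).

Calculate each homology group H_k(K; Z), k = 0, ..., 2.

Order the vertices as a < b < c < d < e < f < g. Listing each simplex with vertices in this order, K has dimension 2 with simplices:

  0-simplices (7): a, b, c, d, e, f, g
  1-simplices (21): ab, ac, ad, ae, af, ag, bc, bd, be, bf, bg, cd, ce, cf, cg, de, df, dg, ef, eg, fg
  2-simplices (14): abc, abf, acg, ade, adf, aeg, bce, bde, bdg, bfg, cdf, cdg, cef, efg

so the chain groups are C_0 ≅ Z^7, C_1 ≅ Z^21, C_2 ≅ Z^14.

The boundary map ∂_1: C_1 → C_0 is given by ∂[p,q] = [q] − [p].
As a 7×21 matrix over Z this has rank 6, with invariant factors (1,1,1,1,1,1).

The boundary map ∂_2: C_2 → C_1 sends each 2-simplex [p,q,r] to [q,r] − [p,r] + [p,q]. For instance
  ∂adf = df − af + ad,
  ∂abc = bc − ac + ab.
This gives a 21×14 integer matrix of rank 13; reducing to Smith normal form yields diagonal entries (1,1,1,1,1,1,1,1,1,1,1,1,1).

From H_k ≅ ker(∂_k) / im(∂_{k+1}) we obtain:

  H_0: rank C_0 − rank ∂_1 = 7 − 6 = 1, and the invariant factors of ∂_1 are all 1, so H_0 ≅ Z.
  H_1: rank ker ∂_1 − rank ∂_2 = (21 − 6) − 13 = 2, and the invariant factors of ∂_2 are all 1, so H_1 ≅ Z^2.
  H_2: rank ker ∂_2 − rank ∂_3 = (14 − 13) − 0 = 1, and there is no ∂_3, so H_2 ≅ Z.

H_0 = Z,  H_1 = Z^2,  H_2 = Z.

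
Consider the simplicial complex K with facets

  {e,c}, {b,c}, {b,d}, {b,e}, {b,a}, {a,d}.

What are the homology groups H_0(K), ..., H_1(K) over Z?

Take the total order a < b < c < d < e on the vertex set. Then K (dimension 1) consists of the simplices:

  0-simplices (5): a, b, c, d, e
  1-simplices (6): ab, ad, bc, bd, be, ce

so the chain groups are C_0 ≅ Z^5, C_1 ≅ Z^6.

∂_1: C_1 → C_0 maps an edge to its endpoints' difference, ∂[p,q] = q − p. For instance
  ∂ce = e − c.
As a 5×6 matrix over Z this has rank 4, with invariant factors (1,1,1,1).

Now H_k = ker ∂_k / im ∂_{k+1}, so:

  H_0: rank C_0 − rank ∂_1 = 5 − 4 = 1, and the invariant factors of ∂_1 are all 1, so H_0 ≅ Z.
  H_1: rank ker ∂_1 − rank ∂_2 = (6 − 4) − 0 = 2, and there is no ∂_2, so H_1 ≅ Z^2.

H_0 = Z,  H_1 = Z^2.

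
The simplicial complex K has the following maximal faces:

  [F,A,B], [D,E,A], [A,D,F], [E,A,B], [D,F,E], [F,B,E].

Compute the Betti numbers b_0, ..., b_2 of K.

Fix the vertex order A < B < D < E < F and write every simplex with vertices in increasing order. Then dim K = 2 and the simplices of K are:

  0-simplices (5): A, B, D, E, F
  1-simplices (9): AB, AD, AE, AF, BE, BF, DE, DF, EF
  2-simplices (6): ABE, ABF, ADE, ADF, BEF, DEF

giving chain groups C_0 ≅ Z^5, C_1 ≅ Z^9, C_2 ≅ Z^6.

Boundary ∂_1: C_1 → C_0 sends each edge [p,q] (with p < q) to q − p. For instance
  ∂BF = F − B.
The 5×9 boundary matrix has rank 4 and Smith normal form diag(1,1,1,1).

∂_2: C_2 → C_1 acts by ∂[p,q,r] = [q,r] − [p,r] + [p,q]. For instance
  ∂ABF = BF − AF + AB,
  ∂DEF = EF − DF + DE.
As a 9×6 matrix over Z this has rank 5, with invariant factors (1,1,1,1,1).

Now H_k = ker ∂_k / im ∂_{k+1}, so:

  H_0: rank C_0 − rank ∂_1 = 5 − 4 = 1, and the invariant factors of ∂_1 are all 1, so H_0 ≅ Z.
  H_1: rank ker ∂_1 − rank ∂_2 = (9 − 4) − 5 = 0, and the invariant factors of ∂_2 are all 1, so H_1 ≅ 0.
  H_2: rank ker ∂_2 − rank ∂_3 = (6 − 5) − 0 = 1, and there is no ∂_3, so H_2 ≅ Z.

As a check, the Euler characteristic is 5 − 9 + 6 = 2, which agrees with 1 − 0 + 1 = 2.

Hence the Betti numbers are b_0 = 1, b_1 = 0, b_2 = 1.

b_0 = 1, b_1 = 0, b_2 = 1.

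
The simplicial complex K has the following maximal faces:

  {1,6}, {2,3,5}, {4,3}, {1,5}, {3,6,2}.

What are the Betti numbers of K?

b_0 = 1, b_1 = 1, b_2 = 0.

Order the vertices as 1 < 2 < 3 < 4 < 5 < 6. Listing each simplex with vertices in this order, K has dimension 2 with simplices:

  0-simplices (6): [1], [2], [3], [4], [5], [6]
  1-simplices (8): [1,5], [1,6], [2,3], [2,5], [2,6], [3,4], [3,5], [3,6]
  2-simplices (2): [2,3,5], [2,3,6]

Hence C_0 ≅ Z^6, C_1 ≅ Z^8, C_2 ≅ Z^2.

The boundary map ∂_1: C_1 → C_0 maps an edge to its endpoints' difference, ∂[p,q] = q − p.
As a 6×8 matrix over Z this has rank 5, with invariant factors (1,1,1,1,1).

∂_2: C_2 → C_1 maps a triangle to the signed sum of its edges. For instance
  ∂[2,3,6] = [3,6] − [2,6] + [2,3],
  ∂[2,3,5] = [3,5] − [2,5] + [2,3].
The resulting 8×2 matrix has rank 2, and its Smith normal form has invariant factors (1,1).

Now H_k = ker ∂_k / im ∂_{k+1}, so:

  H_0: rank C_0 − rank ∂_1 = 6 − 5 = 1, and the invariant factors of ∂_1 are all 1, so H_0 ≅ Z.
  H_1: rank ker ∂_1 − rank ∂_2 = (8 − 5) − 2 = 1, and the invariant factors of ∂_2 are all 1, so H_1 ≅ Z.
  H_2: rank ker ∂_2 − rank ∂_3 = (2 − 2) − 0 = 0, and there is no ∂_3, so H_2 ≅ 0.

As a check, the Euler characteristic is 6 − 8 + 2 = 0, which agrees with 1 − 1 + 0 = 0.

Hence the Betti numbers are b_0 = 1, b_1 = 1, b_2 = 0.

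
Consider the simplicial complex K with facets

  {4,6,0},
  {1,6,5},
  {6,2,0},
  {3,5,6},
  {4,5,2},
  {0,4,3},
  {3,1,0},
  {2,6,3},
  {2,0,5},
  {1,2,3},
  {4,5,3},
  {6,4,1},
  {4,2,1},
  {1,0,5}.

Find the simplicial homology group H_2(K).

We work with the vertex ordering 0 < 1 < 2 < 3 < 4 < 5 < 6. The simplices of K, each written with vertices in increasing order, are:

  0-simplices (7): [0], [1], [2], [3], [4], [5], [6]
  1-simplices (21): [0,1], [0,2], [0,3], [0,4], [0,5], [0,6], [1,2], [1,3], [1,4], [1,5], [1,6], [2,3], [2,4], [2,5], [2,6], [3,4], [3,5], [3,6], [4,5], [4,6], [5,6]
  2-simplices (14): [0,1,3], [0,1,5], [0,2,5], [0,2,6], [0,3,4], [0,4,6], [1,2,3], [1,2,4], [1,4,6], [1,5,6], [2,3,6], [2,4,5], [3,4,5], [3,5,6]

so the chain groups are C_0 ≅ Z^7, C_1 ≅ Z^21, C_2 ≅ Z^14.

Boundary ∂_1: C_1 → C_0 is given by ∂[p,q] = [q] − [p].
This gives a 7×21 integer matrix of rank 6; reducing to Smith normal form yields diagonal entries (1,1,1,1,1,1).

∂_2: C_2 → C_1 maps a triangle to the signed sum of its edges. For instance
  ∂[1,5,6] = [5,6] − [1,6] + [1,5],
  ∂[1,4,6] = [4,6] − [1,6] + [1,4].
The resulting 21×14 matrix has rank 13, and its Smith normal form has invariant factors (1,1,1,1,1,1,1,1,1,1,1,1,1).

Reading off H_k = ker ∂_k / im ∂_{k+1}:

  H_2: rank ker ∂_2 − rank ∂_3 = (14 − 13) − 0 = 1, and there is no ∂_3, so H_2 = Z.

(K is a triangulation of the torus T^2.)

H_2 ≅ Z.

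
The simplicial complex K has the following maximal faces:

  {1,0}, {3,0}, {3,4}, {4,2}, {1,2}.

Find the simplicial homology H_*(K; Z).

Fix the vertex order 0 < 1 < 2 < 3 < 4 and write every simplex with vertices in increasing order. Then dim K = 1 and the simplices of K are:

  0-simplices (5): [0], [1], [2], [3], [4]
  1-simplices (5): [0,1], [0,3], [1,2], [2,4], [3,4]

Hence C_0 ≅ Z^5, C_1 ≅ Z^5.

The boundary map ∂_1: C_1 → C_0 sends each edge [p,q] (with p < q) to q − p. For instance
  ∂[1,2] = [2] − [1].
This gives a 5×5 integer matrix of rank 4; reducing to Smith normal form yields diagonal entries (1,1,1,1).

Reading off H_k = ker ∂_k / im ∂_{k+1}:

  H_0: rank C_0 − rank ∂_1 = 5 − 4 = 1, and the invariant factors of ∂_1 are all 1, so H_0 = Z.
  H_1: rank ker ∂_1 − rank ∂_2 = (5 − 4) − 0 = 1, and there is no ∂_2, so H_1 = Z.

H_0 = Z,  H_1 = Z.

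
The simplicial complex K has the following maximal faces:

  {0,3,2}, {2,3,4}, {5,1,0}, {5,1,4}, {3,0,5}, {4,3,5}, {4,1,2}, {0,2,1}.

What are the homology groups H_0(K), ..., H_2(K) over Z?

Take the total order 0 < 1 < 2 < 3 < 4 < 5 on the vertex set. Then K (dimension 2) consists of the simplices:

  0-simplices (6): [0], [1], [2], [3], [4], [5]
  1-simplices (12): [0,1], [0,2], [0,3], [0,5], [1,2], [1,4], [1,5], [2,3], [2,4], [3,4], [3,5], [4,5]
  2-simplices (8): [0,1,2], [0,1,5], [0,2,3], [0,3,5], [1,2,4], [1,4,5], [2,3,4], [3,4,5]

giving chain groups C_0 ≅ Z^6, C_1 ≅ Z^12, C_2 ≅ Z^8.

Boundary ∂_1: C_1 → C_0 maps an edge to its endpoints' difference, ∂[p,q] = q − p.
The 6×12 boundary matrix has rank 5 and Smith normal form diag(1,1,1,1,1).

The boundary map ∂_2: C_2 → C_1 acts by ∂[p,q,r] = [q,r] − [p,r] + [p,q]. For instance
  ∂[1,4,5] = [4,5] − [1,5] + [1,4],
  ∂[0,2,3] = [2,3] − [0,3] + [0,2].
This gives a 12×8 integer matrix of rank 7; reducing to Smith normal form yields diagonal entries (1,1,1,1,1,1,1).

Now H_k = ker ∂_k / im ∂_{k+1}, so:

  H_0: rank C_0 − rank ∂_1 = 6 − 5 = 1, and the invariant factors of ∂_1 are all 1, so H_0 = Z.
  H_1: rank ker ∂_1 − rank ∂_2 = (12 − 5) − 7 = 0, and the invariant factors of ∂_2 are all 1, so H_1 = 0.
  H_2: rank ker ∂_2 − rank ∂_3 = (8 − 7) − 0 = 1, and there is no ∂_3, so H_2 = Z.

H_0 ≅ Z,  H_1 = 0,  H_2 ≅ Z.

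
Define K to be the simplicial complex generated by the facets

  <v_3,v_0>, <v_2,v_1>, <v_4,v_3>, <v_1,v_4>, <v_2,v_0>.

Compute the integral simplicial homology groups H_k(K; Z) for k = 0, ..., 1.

H_0 = Z,  H_1 = Z.

K has 5 vertices, 5 edges.
rank ∂_0 = 0, rank ∂_1 = 4 ⇒ b_0 = 5 − 0 − 4 = 1; all invariant factors of ∂_1 are 1 so no torsion. So H_0 ≅ Z.
rank ∂_1 = 4, rank ∂_2 = 0 ⇒ b_1 = 5 − 4 − 0 = 1. So H_1 ≅ Z.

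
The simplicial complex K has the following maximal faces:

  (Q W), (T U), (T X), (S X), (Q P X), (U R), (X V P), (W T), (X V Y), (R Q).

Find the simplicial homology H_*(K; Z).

H_0 ≅ Z,  H_1 ≅ Z^2,  H_2 = 0.

Fix the vertex order P < Q < R < S < T < U < V < W < X < Y and write every simplex with vertices in increasing order. Then dim K = 2 and the simplices of K are:

  0-simplices (10): P, Q, R, S, T, U, V, W, X, Y
  1-simplices (14): PQ, PV, PX, QR, QW, QX, RU, SX, TU, TW, TX, VX, VY, XY
  2-simplices (3): PQX, PVX, VXY

giving chain groups C_0 ≅ Z^10, C_1 ≅ Z^14, C_2 ≅ Z^3.

The boundary map ∂_1: C_1 → C_0 maps an edge to its endpoints' difference, ∂[p,q] = q − p. For instance
  ∂PX = X − P.
The resulting 10×14 matrix has rank 9, and its Smith normal form has invariant factors (1,1,1,1,1,1,1,1,1).

Boundary ∂_2: C_2 → C_1 sends each 2-simplex [p,q,r] to [q,r] − [p,r] + [p,q]. For instance
  ∂VXY = XY − VY + VX,
  ∂PVX = VX − PX + PV.
The 14×3 boundary matrix has rank 3 and Smith normal form diag(1,1,1).

Reading off H_k = ker ∂_k / im ∂_{k+1}:

  H_0: rank C_0 − rank ∂_1 = 10 − 9 = 1, and the invariant factors of ∂_1 are all 1, so H_0 = Z.
  H_1: rank ker ∂_1 − rank ∂_2 = (14 − 9) − 3 = 2, and the invariant factors of ∂_2 are all 1, so H_1 = Z^2.
  H_2: rank ker ∂_2 − rank ∂_3 = (3 − 3) − 0 = 0, and there is no ∂_3, so H_2 = 0.

As a check, the Euler characteristic is 10 − 14 + 3 = -1, which agrees with 1 − 2 + 0 = -1.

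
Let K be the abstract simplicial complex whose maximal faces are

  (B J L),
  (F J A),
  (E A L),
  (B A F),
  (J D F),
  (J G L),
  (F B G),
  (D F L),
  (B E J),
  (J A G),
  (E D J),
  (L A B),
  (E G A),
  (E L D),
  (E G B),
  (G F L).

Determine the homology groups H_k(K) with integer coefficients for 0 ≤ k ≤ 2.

We work with the vertex ordering A < B < D < E < F < G < J < L. The simplices of K, each written with vertices in increasing order, are:

  0-simplices (8): A, B, D, E, F, G, J, L
  1-simplices (24): AB, AE, AF, AG, AJ, AL, BE, BF, BG, BJ, BL, DE, DF, DJ, DL, EG, EJ, EL, FG, FJ, FL, GJ, GL, JL
  2-simplices (16): ABF, ABL, AEG, AEL, AFJ, AGJ, BEG, BEJ, BFG, BJL, DEJ, DEL, DFJ, DFL, FGL, GJL

so the chain groups are C_0 ≅ Z^8, C_1 ≅ Z^24, C_2 ≅ Z^16.

∂_1: C_1 → C_0 maps an edge to its endpoints' difference, ∂[p,q] = q − p. For instance
  ∂AF = F − A.
The 8×24 boundary matrix has rank 7 and Smith normal form diag(1,1,1,1,1,1,1).

Boundary ∂_2: C_2 → C_1 acts by ∂[p,q,r] = [q,r] − [p,r] + [p,q]. For instance
  ∂ABF = BF − AF + AB,
  ∂ABL = BL − AL + AB.
The 24×16 boundary matrix has rank 15 and Smith normal form diag(1,1,1,1,1,1,1,1,1,1,1,1,1,1,1).

Now H_k = ker ∂_k / im ∂_{k+1}, so:

  H_0: rank C_0 − rank ∂_1 = 8 − 7 = 1, and the invariant factors of ∂_1 are all 1, so H_0 = Z.
  H_1: rank ker ∂_1 − rank ∂_2 = (24 − 7) − 15 = 2, and the invariant factors of ∂_2 are all 1, so H_1 = Z^2.
  H_2: rank ker ∂_2 − rank ∂_3 = (16 − 15) − 0 = 1, and there is no ∂_3, so H_2 = Z.

As a check, the Euler characteristic is 8 − 24 + 16 = 0, which agrees with 1 − 2 + 1 = 0.
(K is a triangulation of the torus T^2.)

H_0 = Z,  H_1 = Z^2,  H_2 = Z.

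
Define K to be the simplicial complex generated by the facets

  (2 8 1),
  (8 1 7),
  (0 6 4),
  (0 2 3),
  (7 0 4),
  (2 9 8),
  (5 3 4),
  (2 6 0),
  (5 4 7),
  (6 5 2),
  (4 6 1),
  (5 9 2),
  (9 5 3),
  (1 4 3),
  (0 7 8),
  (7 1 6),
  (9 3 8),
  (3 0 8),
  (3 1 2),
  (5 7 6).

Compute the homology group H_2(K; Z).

Order the vertices as 0 < 1 < 2 < 3 < 4 < 5 < 6 < 7 < 8 < 9. Listing each simplex with vertices in this order, K has dimension 2 with simplices:

  0-simplices (10): [0], [1], [2], [3], [4], [5], [6], [7], [8], [9]
  1-simplices (30): (30 of them)
  2-simplices (20): (20 of them)

so the chain groups are C_0 ≅ Z^10, C_1 ≅ Z^30, C_2 ≅ Z^20.

∂_1: C_1 → C_0 is given by ∂[p,q] = [q] − [p].
The resulting 10×30 matrix has rank 9, and its Smith normal form has invariant factors (1,1,1,1,1,1,1,1,1).

The boundary map ∂_2: C_2 → C_1 acts by ∂[p,q,r] = [q,r] − [p,r] + [p,q]. For instance
  ∂[2,8,9] = [8,9] − [2,9] + [2,8],
  ∂[4,5,7] = [5,7] − [4,7] + [4,5].
This gives a 30×20 integer matrix of rank 20; reducing to Smith normal form yields diagonal entries (1,1,1,1,1,1,1,1,1,1,1,1,1,1,1,1,1,1,1,2).

Reading off H_k = ker ∂_k / im ∂_{k+1}:

  H_2: rank ker ∂_2 − rank ∂_3 = (20 − 20) − 0 = 0, and there is no ∂_3, so H_2 ≅ 0.

(K is a triangulation of the Klein bottle.)

H_2 = 0.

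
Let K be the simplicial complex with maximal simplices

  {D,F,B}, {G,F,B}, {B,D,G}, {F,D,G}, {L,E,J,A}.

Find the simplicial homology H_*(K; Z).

Fix the vertex order A < B < D < E < F < G < J < L and write every simplex with vertices in increasing order. Then dim K = 3 and the simplices of K are:

  0-simplices (8): A, B, D, E, F, G, J, L
  1-simplices (12): AE, AJ, AL, BD, BF, BG, DF, DG, EJ, EL, FG, JL
  2-simplices (8): AEJ, AEL, AJL, BDF, BDG, BFG, DFG, EJL
  3-simplices (1): AEJL

Hence C_0 ≅ Z^8, C_1 ≅ Z^12, C_2 ≅ Z^8, C_3 ≅ Z^1.

Boundary ∂_1: C_1 → C_0 sends each edge [p,q] (with p < q) to q − p. For instance
  ∂BF = F − B.
The 8×12 boundary matrix has rank 6 and Smith normal form diag(1,1,1,1,1,1).

∂_2: C_2 → C_1 acts by ∂[p,q,r] = [q,r] − [p,r] + [p,q]. For instance
  ∂AEJ = EJ − AJ + AE,
  ∂AJL = JL − AL + AJ.
The resulting 12×8 matrix has rank 6, and its Smith normal form has invariant factors (1,1,1,1,1,1).

∂_3: C_3 → C_2 sends each 3-simplex σ to the alternating sum Σ_i (−1)^i (σ with its i-th vertex removed). For instance
  ∂AEJL = EJL − AJL + AEL − AEJ.
The 8×1 boundary matrix has rank 1 and Smith normal form diag(1).

Reading off H_k = ker ∂_k / im ∂_{k+1}:

  H_0: rank C_0 − rank ∂_1 = 8 − 6 = 2, and the invariant factors of ∂_1 are all 1, so H_0 = Z^2.
  H_1: rank ker ∂_1 − rank ∂_2 = (12 − 6) − 6 = 0, and the invariant factors of ∂_2 are all 1, so H_1 = 0.
  H_2: rank ker ∂_2 − rank ∂_3 = (8 − 6) − 1 = 1, and the invariant factors of ∂_3 are all 1, so H_2 = Z.
  H_3: rank ker ∂_3 − rank ∂_4 = (1 − 1) − 0 = 0, and there is no ∂_4, so H_3 = 0.

H_0 ≅ Z^2,  H_1 = 0,  H_2 ≅ Z,  H_3 = 0.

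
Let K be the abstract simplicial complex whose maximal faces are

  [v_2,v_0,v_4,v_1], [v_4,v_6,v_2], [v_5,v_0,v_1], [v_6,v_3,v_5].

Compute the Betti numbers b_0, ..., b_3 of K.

We work with the vertex ordering v_0 < v_1 < v_2 < v_3 < v_4 < v_5 < v_6. The simplices of K, each written with vertices in increasing order, are:

  0-simplices (7): [v_0], [v_1], [v_2], [v_3], [v_4], [v_5], [v_6]
  1-simplices (13): [v_0,v_1], [v_0,v_2], [v_0,v_4], [v_0,v_5], [v_1,v_2], [v_1,v_4], [v_1,v_5], [v_2,v_4], [v_2,v_6], [v_3,v_5], [v_3,v_6], [v_4,v_6], [v_5,v_6]
  2-simplices (7): [v_0,v_1,v_2], [v_0,v_1,v_4], [v_0,v_1,v_5], [v_0,v_2,v_4], [v_1,v_2,v_4], [v_2,v_4,v_6], [v_3,v_5,v_6]
  3-simplices (1): [v_0,v_1,v_2,v_4]

giving chain groups C_0 ≅ Z^7, C_1 ≅ Z^13, C_2 ≅ Z^7, C_3 ≅ Z^1.

Boundary ∂_1: C_1 → C_0 sends each edge [p,q] (with p < q) to q − p. For instance
  ∂[v_3,v_5] = [v_5] − [v_3].
This gives a 7×13 integer matrix of rank 6; reducing to Smith normal form yields diagonal entries (1,1,1,1,1,1).

Boundary ∂_2: C_2 → C_1 sends each 2-simplex [p,q,r] to [q,r] − [p,r] + [p,q]. For instance
  ∂[v_0,v_1,v_2] = [v_1,v_2] − [v_0,v_2] + [v_0,v_1],
  ∂[v_0,v_2,v_4] = [v_2,v_4] − [v_0,v_4] + [v_0,v_2].
The resulting 13×7 matrix has rank 6, and its Smith normal form has invariant factors (1,1,1,1,1,1).

The boundary map ∂_3: C_3 → C_2 sends each 3-simplex σ to the alternating sum Σ_i (−1)^i (σ with its i-th vertex removed). For instance
  ∂[v_0,v_1,v_2,v_4] = [v_1,v_2,v_4] − [v_0,v_2,v_4] + [v_0,v_1,v_4] − [v_0,v_1,v_2].
This gives a 7×1 integer matrix of rank 1; reducing to Smith normal form yields diagonal entries (1).

Reading off H_k = ker ∂_k / im ∂_{k+1}:

  H_0: rank C_0 − rank ∂_1 = 7 − 6 = 1, and the invariant factors of ∂_1 are all 1, so H_0 ≅ Z.
  H_1: rank ker ∂_1 − rank ∂_2 = (13 − 6) − 6 = 1, and the invariant factors of ∂_2 are all 1, so H_1 ≅ Z.
  H_2: rank ker ∂_2 − rank ∂_3 = (7 − 6) − 1 = 0, and the invariant factors of ∂_3 are all 1, so H_2 ≅ 0.
  H_3: rank ker ∂_3 − rank ∂_4 = (1 − 1) − 0 = 0, and there is no ∂_4, so H_3 ≅ 0.

Hence the Betti numbers are b_0 = 1, b_1 = 1, b_2 = 0, b_3 = 0.

b_0 = 1, b_1 = 1, b_2 = 0, b_3 = 0.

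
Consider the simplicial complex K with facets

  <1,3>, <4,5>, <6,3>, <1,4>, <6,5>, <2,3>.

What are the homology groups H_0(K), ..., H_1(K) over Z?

Take the total order 1 < 2 < 3 < 4 < 5 < 6 on the vertex set. Then K (dimension 1) consists of the simplices:

  0-simplices (6): [1], [2], [3], [4], [5], [6]
  1-simplices (6): [1,3], [1,4], [2,3], [3,6], [4,5], [5,6]

Hence C_0 ≅ Z^6, C_1 ≅ Z^6.

The boundary map ∂_1: C_1 → C_0 maps an edge to its endpoints' difference, ∂[p,q] = q − p.
This gives a 6×6 integer matrix of rank 5; reducing to Smith normal form yields diagonal entries (1,1,1,1,1).

From H_k ≅ ker(∂_k) / im(∂_{k+1}) we obtain:

  H_0: rank C_0 − rank ∂_1 = 6 − 5 = 1, and the invariant factors of ∂_1 are all 1, so H_0 ≅ Z.
  H_1: rank ker ∂_1 − rank ∂_2 = (6 − 5) − 0 = 1, and there is no ∂_2, so H_1 ≅ Z.

As a check, the Euler characteristic is 6 − 6 = 0, which agrees with 1 − 1 = 0.

H_0 = Z,  H_1 = Z.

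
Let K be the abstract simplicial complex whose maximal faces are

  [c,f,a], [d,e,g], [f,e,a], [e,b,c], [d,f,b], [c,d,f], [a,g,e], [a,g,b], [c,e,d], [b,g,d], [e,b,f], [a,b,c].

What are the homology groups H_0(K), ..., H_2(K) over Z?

Order the vertices as a < b < c < d < e < f < g. Listing each simplex with vertices in this order, K has dimension 2 with simplices:

  0-simplices (7): a, b, c, d, e, f, g
  1-simplices (18): ab, ac, ae, af, ag, bc, bd, be, bf, bg, cd, ce, cf, de, df, dg, ef, eg
  2-simplices (12): abc, abg, acf, aef, aeg, bce, bdf, bdg, bef, cde, cdf, deg

Hence C_0 ≅ Z^7, C_1 ≅ Z^18, C_2 ≅ Z^12.

Boundary ∂_1: C_1 → C_0 is given by ∂[p,q] = [q] − [p].
This gives a 7×18 integer matrix of rank 6; reducing to Smith normal form yields diagonal entries (1,1,1,1,1,1).

Boundary ∂_2: C_2 → C_1 sends each 2-simplex [p,q,r] to [q,r] − [p,r] + [p,q]. For instance
  ∂cde = de − ce + cd,
  ∂bdf = df − bf + bd.
This gives a 18×12 integer matrix of rank 12; reducing to Smith normal form yields diagonal entries (1,1,1,1,1,1,1,1,1,1,1,2).

Computing H_k = (kernel of ∂_k) / (image of ∂_{k+1}):

  H_0: rank C_0 − rank ∂_1 = 7 − 6 = 1, and the invariant factors of ∂_1 are all 1, so H_0 = Z.
  H_1: rank ker ∂_1 − rank ∂_2 = (18 − 6) − 12 = 0, and ∂_2 has invariant factor 2 > 1, so H_1 = Z/2.
  H_2: rank ker ∂_2 − rank ∂_3 = (12 − 12) − 0 = 0, and there is no ∂_3, so H_2 = 0.

As a check, the Euler characteristic is 7 − 18 + 12 = 1, which agrees with 1 − 0 + 0 = 1.
(K is a triangulation of the real projective plane RP^2.)

H_0 ≅ Z,  H_1 ≅ Z/2,  H_2 = 0.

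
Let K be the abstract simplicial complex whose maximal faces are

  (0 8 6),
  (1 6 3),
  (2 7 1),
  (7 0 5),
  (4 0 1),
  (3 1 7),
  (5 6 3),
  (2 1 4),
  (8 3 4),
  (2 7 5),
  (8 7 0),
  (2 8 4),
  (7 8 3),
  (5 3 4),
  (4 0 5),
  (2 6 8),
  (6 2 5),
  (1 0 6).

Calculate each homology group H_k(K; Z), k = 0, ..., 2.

Order the vertices as 0 < 1 < 2 < 3 < 4 < 5 < 6 < 7 < 8. Listing each simplex with vertices in this order, K has dimension 2 with simplices:

  0-simplices (9): [0], [1], [2], [3], [4], [5], [6], [7], [8]
  1-simplices (27): (27 of them)
  2-simplices (18): [0,1,4], [0,1,6], [0,4,5], [0,5,7], [0,6,8], [0,7,8], [1,2,4], [1,2,7], [1,3,6], [1,3,7], [2,4,8], [2,5,6], [2,5,7], [2,6,8], [3,4,5], [3,4,8], [3,5,6], [3,7,8]

giving chain groups C_0 ≅ Z^9, C_1 ≅ Z^27, C_2 ≅ Z^18.

The boundary map ∂_1: C_1 → C_0 sends each edge [p,q] (with p < q) to q − p.
The 9×27 boundary matrix has rank 8 and Smith normal form diag(1,1,1,1,1,1,1,1).

∂_2: C_2 → C_1 maps a triangle to the signed sum of its edges. For instance
  ∂[3,4,5] = [4,5] − [3,5] + [3,4],
  ∂[1,3,7] = [3,7] − [1,7] + [1,3].
The resulting 27×18 matrix has rank 17, and its Smith normal form has invariant factors (1,1,1,1,1,1,1,1,1,1,1,1,1,1,1,1,1).

Now H_k = ker ∂_k / im ∂_{k+1}, so:

  H_0: rank C_0 − rank ∂_1 = 9 − 8 = 1, and the invariant factors of ∂_1 are all 1, so H_0 ≅ Z.
  H_1: rank ker ∂_1 − rank ∂_2 = (27 − 8) − 17 = 2, and the invariant factors of ∂_2 are all 1, so H_1 ≅ Z^2.
  H_2: rank ker ∂_2 − rank ∂_3 = (18 − 17) − 0 = 1, and there is no ∂_3, so H_2 ≅ Z.

As a check, the Euler characteristic is 9 − 27 + 18 = 0, which agrees with 1 − 2 + 1 = 0.

H_0 ≅ Z,  H_1 ≅ Z^2,  H_2 ≅ Z.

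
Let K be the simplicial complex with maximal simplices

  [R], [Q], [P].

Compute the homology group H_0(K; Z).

K has 3 vertices.
rank ∂_0 = 0, rank ∂_1 = 0 ⇒ b_0 = 3 − 0 − 0 = 3. So H_0 = Z^3.

H_0 ≅ Z^3.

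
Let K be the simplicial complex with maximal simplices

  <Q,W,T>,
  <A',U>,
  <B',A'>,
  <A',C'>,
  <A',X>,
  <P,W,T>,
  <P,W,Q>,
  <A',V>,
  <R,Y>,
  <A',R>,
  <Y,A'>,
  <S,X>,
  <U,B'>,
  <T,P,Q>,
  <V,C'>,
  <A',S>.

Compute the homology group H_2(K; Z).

Take the total order P < Q < R < S < T < U < V < W < X < Y < A' < B' < C' on the vertex set. Then K (dimension 2) consists of the simplices:

  0-simplices (13): [P], [Q], [R], [S], [T], [U], [V], [W], [X], [Y], [A'], [B'], [C']
  1-simplices (18): [P,Q], [P,T], [P,W], [Q,T], [Q,W], [R,Y], [R,A'], [S,X], [S,A'], [T,W], [U,A'], [U,B'], [V,A'], [V,C'], [X,A'], [Y,A'], [A',B'], [A',C']
  2-simplices (4): [P,Q,T], [P,Q,W], [P,T,W], [Q,T,W]

so the chain groups are C_0 ≅ Z^13, C_1 ≅ Z^18, C_2 ≅ Z^4.

Boundary ∂_1: C_1 → C_0 maps an edge to its endpoints' difference, ∂[p,q] = q − p. For instance
  ∂[S,X] = [X] − [S].
As a 13×18 matrix over Z this has rank 11, with invariant factors (1,1,1,1,1,1,1,1,1,1,1).

The boundary map ∂_2: C_2 → C_1 sends each 2-simplex [p,q,r] to [q,r] − [p,r] + [p,q]. For instance
  ∂[P,T,W] = [T,W] − [P,W] + [P,T],
  ∂[P,Q,W] = [Q,W] − [P,W] + [P,Q].
The resulting 18×4 matrix has rank 3, and its Smith normal form has invariant factors (1,1,1).

From H_k ≅ ker(∂_k) / im(∂_{k+1}) we obtain:

  H_2: rank ker ∂_2 − rank ∂_3 = (4 − 3) − 0 = 1, and there is no ∂_3, so H_2 ≅ Z.

H_2 = Z.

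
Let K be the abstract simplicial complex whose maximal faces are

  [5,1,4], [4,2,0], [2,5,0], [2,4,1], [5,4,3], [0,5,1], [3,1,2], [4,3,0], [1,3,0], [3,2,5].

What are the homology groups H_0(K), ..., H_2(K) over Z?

H_0 = Z,  H_1 = Z/2,  H_2 = 0.

Fix the vertex order 0 < 1 < 2 < 3 < 4 < 5 and write every simplex with vertices in increasing order. Then dim K = 2 and the simplices of K are:

  0-simplices (6): [0], [1], [2], [3], [4], [5]
  1-simplices (15): [0,1], [0,2], [0,3], [0,4], [0,5], [1,2], [1,3], [1,4], [1,5], [2,3], [2,4], [2,5], [3,4], [3,5], [4,5]
  2-simplices (10): [0,1,3], [0,1,5], [0,2,4], [0,2,5], [0,3,4], [1,2,3], [1,2,4], [1,4,5], [2,3,5], [3,4,5]

Hence C_0 ≅ Z^6, C_1 ≅ Z^15, C_2 ≅ Z^10.

∂_1: C_1 → C_0 sends each edge [p,q] (with p < q) to q − p. For instance
  ∂[3,5] = [5] − [3].
As a 6×15 matrix over Z this has rank 5, with invariant factors (1,1,1,1,1).

The boundary map ∂_2: C_2 → C_1 acts by ∂[p,q,r] = [q,r] − [p,r] + [p,q]. For instance
  ∂[1,2,4] = [2,4] − [1,4] + [1,2],
  ∂[2,3,5] = [3,5] − [2,5] + [2,3].
This gives a 15×10 integer matrix of rank 10; reducing to Smith normal form yields diagonal entries (1,1,1,1,1,1,1,1,1,2).

Now H_k = ker ∂_k / im ∂_{k+1}, so:

  H_0: rank C_0 − rank ∂_1 = 6 − 5 = 1, and the invariant factors of ∂_1 are all 1, so H_0 = Z.
  H_1: rank ker ∂_1 − rank ∂_2 = (15 − 5) − 10 = 0, and ∂_2 has invariant factor 2 > 1, so H_1 = Z/2.
  H_2: rank ker ∂_2 − rank ∂_3 = (10 − 10) − 0 = 0, and there is no ∂_3, so H_2 = 0.

As a check, the Euler characteristic is 6 − 15 + 10 = 1, which agrees with 1 − 0 + 0 = 1.
(K is a triangulation of the real projective plane RP^2.)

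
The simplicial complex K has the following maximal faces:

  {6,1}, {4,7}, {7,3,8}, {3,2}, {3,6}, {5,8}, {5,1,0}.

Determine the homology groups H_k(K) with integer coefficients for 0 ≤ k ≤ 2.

H_0 ≅ Z,  H_1 ≅ Z,  H_2 = 0.

We work with the vertex ordering 0 < 1 < 2 < 3 < 4 < 5 < 6 < 7 < 8. The simplices of K, each written with vertices in increasing order, are:

  0-simplices (9): [0], [1], [2], [3], [4], [5], [6], [7], [8]
  1-simplices (11): [0,1], [0,5], [1,5], [1,6], [2,3], [3,6], [3,7], [3,8], [4,7], [5,8], [7,8]
  2-simplices (2): [0,1,5], [3,7,8]

giving chain groups C_0 ≅ Z^9, C_1 ≅ Z^11, C_2 ≅ Z^2.

The boundary map ∂_1: C_1 → C_0 maps an edge to its endpoints' difference, ∂[p,q] = q − p.
The resulting 9×11 matrix has rank 8, and its Smith normal form has invariant factors (1,1,1,1,1,1,1,1).

Boundary ∂_2: C_2 → C_1 acts by ∂[p,q,r] = [q,r] − [p,r] + [p,q]. For instance
  ∂[3,7,8] = [7,8] − [3,8] + [3,7],
  ∂[0,1,5] = [1,5] − [0,5] + [0,1].
As a 11×2 matrix over Z this has rank 2, with invariant factors (1,1).

Reading off H_k = ker ∂_k / im ∂_{k+1}:

  H_0: rank C_0 − rank ∂_1 = 9 − 8 = 1, and the invariant factors of ∂_1 are all 1, so H_0 ≅ Z.
  H_1: rank ker ∂_1 − rank ∂_2 = (11 − 8) − 2 = 1, and the invariant factors of ∂_2 are all 1, so H_1 ≅ Z.
  H_2: rank ker ∂_2 − rank ∂_3 = (2 − 2) − 0 = 0, and there is no ∂_3, so H_2 ≅ 0.

As a check, the Euler characteristic is 9 − 11 + 2 = 0, which agrees with 1 − 1 + 0 = 0.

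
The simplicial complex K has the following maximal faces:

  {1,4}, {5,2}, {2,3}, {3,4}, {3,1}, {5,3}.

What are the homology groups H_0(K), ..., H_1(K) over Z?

Take the total order 1 < 2 < 3 < 4 < 5 on the vertex set. Then K (dimension 1) consists of the simplices:

  0-simplices (5): [1], [2], [3], [4], [5]
  1-simplices (6): [1,3], [1,4], [2,3], [2,5], [3,4], [3,5]

so the chain groups are C_0 ≅ Z^5, C_1 ≅ Z^6.

∂_1: C_1 → C_0 maps an edge to its endpoints' difference, ∂[p,q] = q − p. For instance
  ∂[2,3] = [3] − [2].
This gives a 5×6 integer matrix of rank 4; reducing to Smith normal form yields diagonal entries (1,1,1,1).

Now H_k = ker ∂_k / im ∂_{k+1}, so:

  H_0: rank C_0 − rank ∂_1 = 5 − 4 = 1, and the invariant factors of ∂_1 are all 1, so H_0 ≅ Z.
  H_1: rank ker ∂_1 − rank ∂_2 = (6 − 4) − 0 = 2, and there is no ∂_2, so H_1 ≅ Z^2.

(K is a triangulation of a wedge of 2 circles.)

H_0 = Z,  H_1 = Z^2.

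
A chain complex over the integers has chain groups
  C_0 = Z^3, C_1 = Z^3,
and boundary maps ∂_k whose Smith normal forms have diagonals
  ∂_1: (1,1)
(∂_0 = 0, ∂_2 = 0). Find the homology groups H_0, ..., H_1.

H_0: b_0 = 3 − 0 − 2 = 1; torsion from ∂_1 factors > 1: none. So H_0 = Z.
H_1: b_1 = 3 − 2 − 0 = 1; torsion from ∂_2 factors > 1: none. So H_1 = Z.

H_0 = Z,  H_1 = Z.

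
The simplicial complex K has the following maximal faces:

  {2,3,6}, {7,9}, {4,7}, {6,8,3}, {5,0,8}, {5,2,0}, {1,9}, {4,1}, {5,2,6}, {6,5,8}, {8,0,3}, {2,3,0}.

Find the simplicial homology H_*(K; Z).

H_0 ≅ Z^2,  H_1 ≅ Z,  H_2 ≅ Z.

K has 10 vertices, 16 edges, 8 triangles.
rank ∂_0 = 0, rank ∂_1 = 8 ⇒ b_0 = 10 − 0 − 8 = 2; all invariant factors of ∂_1 are 1 so no torsion. So H_0 = Z^2.
rank ∂_1 = 8, rank ∂_2 = 7 ⇒ b_1 = 16 − 8 − 7 = 1; all invariant factors of ∂_2 are 1 so no torsion. So H_1 = Z.
rank ∂_2 = 7, rank ∂_3 = 0 ⇒ b_2 = 8 − 7 − 0 = 1. So H_2 = Z.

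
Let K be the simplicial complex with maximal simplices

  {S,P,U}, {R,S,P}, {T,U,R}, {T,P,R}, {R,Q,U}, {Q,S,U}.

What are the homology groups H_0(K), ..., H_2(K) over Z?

K has 6 vertices, 12 edges, 6 triangles.
rank ∂_0 = 0, rank ∂_1 = 5 ⇒ b_0 = 6 − 0 − 5 = 1; all invariant factors of ∂_1 are 1 so no torsion. So H_0 ≅ Z.
rank ∂_1 = 5, rank ∂_2 = 6 ⇒ b_1 = 12 − 5 − 6 = 1; all invariant factors of ∂_2 are 1 so no torsion. So H_1 ≅ Z.
rank ∂_2 = 6, rank ∂_3 = 0 ⇒ b_2 = 6 − 6 − 0 = 0. So H_2 ≅ 0.

H_0 ≅ Z,  H_1 ≅ Z,  H_2 = 0.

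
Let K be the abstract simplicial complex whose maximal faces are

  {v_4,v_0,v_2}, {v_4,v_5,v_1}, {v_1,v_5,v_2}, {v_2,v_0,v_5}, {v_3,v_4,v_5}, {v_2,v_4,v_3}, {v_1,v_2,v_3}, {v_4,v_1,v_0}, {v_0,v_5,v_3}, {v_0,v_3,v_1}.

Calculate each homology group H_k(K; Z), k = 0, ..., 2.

We work with the vertex ordering v_0 < v_1 < v_2 < v_3 < v_4 < v_5. The simplices of K, each written with vertices in increasing order, are:

  0-simplices (6): [v_0], [v_1], [v_2], [v_3], [v_4], [v_5]
  1-simplices (15): (15 of them)
  2-simplices (10): [v_0,v_1,v_3], [v_0,v_1,v_4], [v_0,v_2,v_4], [v_0,v_2,v_5], [v_0,v_3,v_5], [v_1,v_2,v_3], [v_1,v_2,v_5], [v_1,v_4,v_5], [v_2,v_3,v_4], [v_3,v_4,v_5]

giving chain groups C_0 ≅ Z^6, C_1 ≅ Z^15, C_2 ≅ Z^10.

∂_1: C_1 → C_0 sends each edge [p,q] (with p < q) to q − p. For instance
  ∂[v_0,v_5] = [v_5] − [v_0].
This gives a 6×15 integer matrix of rank 5; reducing to Smith normal form yields diagonal entries (1,1,1,1,1).

The boundary map ∂_2: C_2 → C_1 sends each 2-simplex [p,q,r] to [q,r] − [p,r] + [p,q]. For instance
  ∂[v_0,v_3,v_5] = [v_3,v_5] − [v_0,v_5] + [v_0,v_3],
  ∂[v_1,v_2,v_3] = [v_2,v_3] − [v_1,v_3] + [v_1,v_2].
The 15×10 boundary matrix has rank 10 and Smith normal form diag(1,1,1,1,1,1,1,1,1,2).

From H_k ≅ ker(∂_k) / im(∂_{k+1}) we obtain:

  H_0: rank C_0 − rank ∂_1 = 6 − 5 = 1, and the invariant factors of ∂_1 are all 1, so H_0 = Z.
  H_1: rank ker ∂_1 − rank ∂_2 = (15 − 5) − 10 = 0, and ∂_2 has invariant factor 2 > 1, so H_1 = Z/2.
  H_2: rank ker ∂_2 − rank ∂_3 = (10 − 10) − 0 = 0, and there is no ∂_3, so H_2 = 0.

As a check, the Euler characteristic is 6 − 15 + 10 = 1, which agrees with 1 − 0 + 0 = 1.
(K is a triangulation of the real projective plane RP^2.)

H_0 ≅ Z,  H_1 ≅ Z/2,  H_2 = 0.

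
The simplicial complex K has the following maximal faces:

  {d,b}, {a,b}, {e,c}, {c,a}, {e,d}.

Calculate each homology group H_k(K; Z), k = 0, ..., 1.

H_0 = Z,  H_1 = Z.

Take the total order a < b < c < d < e on the vertex set. Then K (dimension 1) consists of the simplices:

  0-simplices (5): a, b, c, d, e
  1-simplices (5): ab, ac, bd, ce, de

so the chain groups are C_0 ≅ Z^5, C_1 ≅ Z^5.

The boundary map ∂_1: C_1 → C_0 maps an edge to its endpoints' difference, ∂[p,q] = q − p.
The 5×5 boundary matrix has rank 4 and Smith normal form diag(1,1,1,1).

Computing H_k = (kernel of ∂_k) / (image of ∂_{k+1}):

  H_0: rank C_0 − rank ∂_1 = 5 − 4 = 1, and the invariant factors of ∂_1 are all 1, so H_0 = Z.
  H_1: rank ker ∂_1 − rank ∂_2 = (5 − 4) − 0 = 1, and there is no ∂_2, so H_1 = Z.

(K is a triangulation of the circle S^1.)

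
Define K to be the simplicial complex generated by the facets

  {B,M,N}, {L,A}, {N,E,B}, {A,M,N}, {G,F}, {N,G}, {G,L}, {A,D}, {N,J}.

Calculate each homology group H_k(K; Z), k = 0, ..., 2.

Order the vertices as A < B < D < E < F < G < J < L < M < N. Listing each simplex with vertices in this order, K has dimension 2 with simplices:

  0-simplices (10): A, B, D, E, F, G, J, L, M, N
  1-simplices (13): AD, AL, AM, AN, BE, BM, BN, EN, FG, GL, GN, JN, MN
  2-simplices (3): AMN, BEN, BMN

giving chain groups C_0 ≅ Z^10, C_1 ≅ Z^13, C_2 ≅ Z^3.

The boundary map ∂_1: C_1 → C_0 sends each edge [p,q] (with p < q) to q − p.
The 10×13 boundary matrix has rank 9 and Smith normal form diag(1,1,1,1,1,1,1,1,1).

Boundary ∂_2: C_2 → C_1 acts by ∂[p,q,r] = [q,r] − [p,r] + [p,q]. For instance
  ∂AMN = MN − AN + AM,
  ∂BMN = MN − BN + BM.
The resulting 13×3 matrix has rank 3, and its Smith normal form has invariant factors (1,1,1).

Now H_k = ker ∂_k / im ∂_{k+1}, so:

  H_0: rank C_0 − rank ∂_1 = 10 − 9 = 1, and the invariant factors of ∂_1 are all 1, so H_0 ≅ Z.
  H_1: rank ker ∂_1 − rank ∂_2 = (13 − 9) − 3 = 1, and the invariant factors of ∂_2 are all 1, so H_1 ≅ Z.
  H_2: rank ker ∂_2 − rank ∂_3 = (3 − 3) − 0 = 0, and there is no ∂_3, so H_2 ≅ 0.

H_0 = Z,  H_1 = Z,  H_2 = 0.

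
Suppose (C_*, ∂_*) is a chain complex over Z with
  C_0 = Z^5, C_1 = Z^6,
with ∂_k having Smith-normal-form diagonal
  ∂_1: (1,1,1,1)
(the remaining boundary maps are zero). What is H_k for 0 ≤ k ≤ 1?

H_0 = Z,  H_1 = Z^2.

H_0: b_0 = 5 − 0 − 4 = 1; torsion from ∂_1 factors > 1: none. So H_0 = Z.
H_1: b_1 = 6 − 4 − 0 = 2; torsion from ∂_2 factors > 1: none. So H_1 = Z^2.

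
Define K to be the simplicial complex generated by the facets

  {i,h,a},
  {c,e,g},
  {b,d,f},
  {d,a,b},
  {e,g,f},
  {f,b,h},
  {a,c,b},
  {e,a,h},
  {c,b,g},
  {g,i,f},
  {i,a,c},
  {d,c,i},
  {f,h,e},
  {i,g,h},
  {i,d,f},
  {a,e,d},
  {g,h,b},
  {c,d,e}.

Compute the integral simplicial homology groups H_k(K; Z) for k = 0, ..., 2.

We work with the vertex ordering a < b < c < d < e < f < g < h < i. The simplices of K, each written with vertices in increasing order, are:

  0-simplices (9): a, b, c, d, e, f, g, h, i
  1-simplices (27): ab, ac, ad, ae, ah, ai, bc, bd, bf, bg, bh, cd, ce, cg, ci, de, df, di, ef, eg, eh, fg, fh, fi, gh, gi, hi
  2-simplices (18): abc, abd, aci, ade, aeh, ahi, bcg, bdf, bfh, bgh, cde, cdi, ceg, dfi, efg, efh, fgi, ghi

so the chain groups are C_0 ≅ Z^9, C_1 ≅ Z^27, C_2 ≅ Z^18.

The boundary map ∂_1: C_1 → C_0 maps an edge to its endpoints' difference, ∂[p,q] = q − p.
This gives a 9×27 integer matrix of rank 8; reducing to Smith normal form yields diagonal entries (1,1,1,1,1,1,1,1).

The boundary map ∂_2: C_2 → C_1 acts by ∂[p,q,r] = [q,r] − [p,r] + [p,q]. For instance
  ∂aeh = eh − ah + ae,
  ∂aci = ci − ai + ac.
As a 27×18 matrix over Z this has rank 18, with invariant factors (1,1,1,1,1,1,1,1,1,1,1,1,1,1,1,1,1,2).

From H_k ≅ ker(∂_k) / im(∂_{k+1}) we obtain:

  H_0: rank C_0 − rank ∂_1 = 9 − 8 = 1, and the invariant factors of ∂_1 are all 1, so H_0 ≅ Z.
  H_1: rank ker ∂_1 − rank ∂_2 = (27 − 8) − 18 = 1, and ∂_2 has invariant factor 2 > 1, so H_1 ≅ Z ⊕ Z/2Z.
  H_2: rank ker ∂_2 − rank ∂_3 = (18 − 18) − 0 = 0, and there is no ∂_3, so H_2 ≅ 0.

H_0 = Z,  H_1 = Z ⊕ Z/2Z,  H_2 = 0.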